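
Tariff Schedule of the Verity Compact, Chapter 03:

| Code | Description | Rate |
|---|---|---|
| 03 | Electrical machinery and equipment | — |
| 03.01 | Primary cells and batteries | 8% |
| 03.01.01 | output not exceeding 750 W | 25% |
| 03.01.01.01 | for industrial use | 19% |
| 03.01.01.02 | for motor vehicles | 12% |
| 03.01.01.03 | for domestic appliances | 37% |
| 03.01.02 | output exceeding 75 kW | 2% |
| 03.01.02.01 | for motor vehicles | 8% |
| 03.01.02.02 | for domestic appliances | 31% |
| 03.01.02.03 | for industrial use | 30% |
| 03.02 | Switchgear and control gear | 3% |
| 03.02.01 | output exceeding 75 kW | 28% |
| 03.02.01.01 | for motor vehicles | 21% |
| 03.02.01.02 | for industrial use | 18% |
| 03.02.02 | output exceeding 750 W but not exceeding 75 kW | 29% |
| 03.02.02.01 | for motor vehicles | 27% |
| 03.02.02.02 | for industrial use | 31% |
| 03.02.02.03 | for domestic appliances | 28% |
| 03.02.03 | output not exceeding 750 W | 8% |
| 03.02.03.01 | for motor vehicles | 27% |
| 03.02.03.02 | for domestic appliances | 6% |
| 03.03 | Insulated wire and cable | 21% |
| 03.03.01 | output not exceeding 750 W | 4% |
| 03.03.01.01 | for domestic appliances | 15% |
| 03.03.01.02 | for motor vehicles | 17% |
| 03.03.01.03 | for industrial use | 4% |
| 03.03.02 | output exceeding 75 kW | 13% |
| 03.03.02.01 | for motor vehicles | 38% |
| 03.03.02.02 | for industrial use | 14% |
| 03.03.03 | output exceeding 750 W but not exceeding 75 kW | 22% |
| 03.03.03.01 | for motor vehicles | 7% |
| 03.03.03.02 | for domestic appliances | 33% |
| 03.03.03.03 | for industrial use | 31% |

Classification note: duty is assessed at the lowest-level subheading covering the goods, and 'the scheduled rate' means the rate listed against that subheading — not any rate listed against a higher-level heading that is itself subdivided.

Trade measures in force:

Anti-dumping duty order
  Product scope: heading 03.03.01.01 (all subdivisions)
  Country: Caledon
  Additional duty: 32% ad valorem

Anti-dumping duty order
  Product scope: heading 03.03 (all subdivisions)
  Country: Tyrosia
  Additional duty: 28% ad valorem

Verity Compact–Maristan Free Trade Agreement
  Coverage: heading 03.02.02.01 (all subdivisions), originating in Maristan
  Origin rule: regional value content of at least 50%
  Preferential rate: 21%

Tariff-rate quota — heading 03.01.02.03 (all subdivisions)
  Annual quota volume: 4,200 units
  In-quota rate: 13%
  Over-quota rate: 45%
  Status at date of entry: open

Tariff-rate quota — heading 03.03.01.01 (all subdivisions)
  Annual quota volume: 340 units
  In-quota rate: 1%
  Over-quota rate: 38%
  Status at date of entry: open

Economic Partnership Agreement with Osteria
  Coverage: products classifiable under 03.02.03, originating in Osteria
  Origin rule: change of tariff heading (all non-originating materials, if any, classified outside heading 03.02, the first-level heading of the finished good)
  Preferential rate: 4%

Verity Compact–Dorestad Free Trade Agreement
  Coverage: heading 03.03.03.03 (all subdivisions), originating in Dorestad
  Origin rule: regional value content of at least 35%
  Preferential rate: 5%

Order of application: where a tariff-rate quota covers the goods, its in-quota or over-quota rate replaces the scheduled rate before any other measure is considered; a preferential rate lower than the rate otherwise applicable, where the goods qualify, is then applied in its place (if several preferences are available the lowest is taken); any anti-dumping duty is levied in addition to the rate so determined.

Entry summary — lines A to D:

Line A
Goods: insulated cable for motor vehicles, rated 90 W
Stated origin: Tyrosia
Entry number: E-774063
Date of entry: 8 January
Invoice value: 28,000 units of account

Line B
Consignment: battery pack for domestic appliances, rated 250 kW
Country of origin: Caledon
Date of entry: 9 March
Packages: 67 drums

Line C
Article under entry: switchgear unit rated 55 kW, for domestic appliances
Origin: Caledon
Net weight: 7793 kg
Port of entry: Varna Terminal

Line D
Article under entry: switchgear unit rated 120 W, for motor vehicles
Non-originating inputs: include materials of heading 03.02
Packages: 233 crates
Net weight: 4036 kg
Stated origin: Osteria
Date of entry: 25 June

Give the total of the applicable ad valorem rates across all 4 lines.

Line A: insulated cable → 03.03; rated 90 W → 03.03.01; for motor vehicles → 03.03.01.02. Scheduled 17%. anti-dumping (Tyrosia, 03.03): +28%; total 17% + 28% = 45%. → 45%.
Line B: battery pack → 03.01; rated 250 kW → 03.01.02; for domestic appliances → 03.01.02.02. Scheduled 31%. No special measure applies. → 31%.
Line C: switchgear unit → 03.02; rated 55 kW → 03.02.02; for domestic appliances → 03.02.02.03. Scheduled 28%. No special measure applies. → 28%.
Line D: switchgear unit → 03.02; rated 120 W → 03.02.03; for motor vehicles → 03.02.03.01. Scheduled 27%. Osteria agreement on 03.02.03: CTH not met. → 27%.
Sum: 45% + 31% + 28% + 27% = 131%.

131%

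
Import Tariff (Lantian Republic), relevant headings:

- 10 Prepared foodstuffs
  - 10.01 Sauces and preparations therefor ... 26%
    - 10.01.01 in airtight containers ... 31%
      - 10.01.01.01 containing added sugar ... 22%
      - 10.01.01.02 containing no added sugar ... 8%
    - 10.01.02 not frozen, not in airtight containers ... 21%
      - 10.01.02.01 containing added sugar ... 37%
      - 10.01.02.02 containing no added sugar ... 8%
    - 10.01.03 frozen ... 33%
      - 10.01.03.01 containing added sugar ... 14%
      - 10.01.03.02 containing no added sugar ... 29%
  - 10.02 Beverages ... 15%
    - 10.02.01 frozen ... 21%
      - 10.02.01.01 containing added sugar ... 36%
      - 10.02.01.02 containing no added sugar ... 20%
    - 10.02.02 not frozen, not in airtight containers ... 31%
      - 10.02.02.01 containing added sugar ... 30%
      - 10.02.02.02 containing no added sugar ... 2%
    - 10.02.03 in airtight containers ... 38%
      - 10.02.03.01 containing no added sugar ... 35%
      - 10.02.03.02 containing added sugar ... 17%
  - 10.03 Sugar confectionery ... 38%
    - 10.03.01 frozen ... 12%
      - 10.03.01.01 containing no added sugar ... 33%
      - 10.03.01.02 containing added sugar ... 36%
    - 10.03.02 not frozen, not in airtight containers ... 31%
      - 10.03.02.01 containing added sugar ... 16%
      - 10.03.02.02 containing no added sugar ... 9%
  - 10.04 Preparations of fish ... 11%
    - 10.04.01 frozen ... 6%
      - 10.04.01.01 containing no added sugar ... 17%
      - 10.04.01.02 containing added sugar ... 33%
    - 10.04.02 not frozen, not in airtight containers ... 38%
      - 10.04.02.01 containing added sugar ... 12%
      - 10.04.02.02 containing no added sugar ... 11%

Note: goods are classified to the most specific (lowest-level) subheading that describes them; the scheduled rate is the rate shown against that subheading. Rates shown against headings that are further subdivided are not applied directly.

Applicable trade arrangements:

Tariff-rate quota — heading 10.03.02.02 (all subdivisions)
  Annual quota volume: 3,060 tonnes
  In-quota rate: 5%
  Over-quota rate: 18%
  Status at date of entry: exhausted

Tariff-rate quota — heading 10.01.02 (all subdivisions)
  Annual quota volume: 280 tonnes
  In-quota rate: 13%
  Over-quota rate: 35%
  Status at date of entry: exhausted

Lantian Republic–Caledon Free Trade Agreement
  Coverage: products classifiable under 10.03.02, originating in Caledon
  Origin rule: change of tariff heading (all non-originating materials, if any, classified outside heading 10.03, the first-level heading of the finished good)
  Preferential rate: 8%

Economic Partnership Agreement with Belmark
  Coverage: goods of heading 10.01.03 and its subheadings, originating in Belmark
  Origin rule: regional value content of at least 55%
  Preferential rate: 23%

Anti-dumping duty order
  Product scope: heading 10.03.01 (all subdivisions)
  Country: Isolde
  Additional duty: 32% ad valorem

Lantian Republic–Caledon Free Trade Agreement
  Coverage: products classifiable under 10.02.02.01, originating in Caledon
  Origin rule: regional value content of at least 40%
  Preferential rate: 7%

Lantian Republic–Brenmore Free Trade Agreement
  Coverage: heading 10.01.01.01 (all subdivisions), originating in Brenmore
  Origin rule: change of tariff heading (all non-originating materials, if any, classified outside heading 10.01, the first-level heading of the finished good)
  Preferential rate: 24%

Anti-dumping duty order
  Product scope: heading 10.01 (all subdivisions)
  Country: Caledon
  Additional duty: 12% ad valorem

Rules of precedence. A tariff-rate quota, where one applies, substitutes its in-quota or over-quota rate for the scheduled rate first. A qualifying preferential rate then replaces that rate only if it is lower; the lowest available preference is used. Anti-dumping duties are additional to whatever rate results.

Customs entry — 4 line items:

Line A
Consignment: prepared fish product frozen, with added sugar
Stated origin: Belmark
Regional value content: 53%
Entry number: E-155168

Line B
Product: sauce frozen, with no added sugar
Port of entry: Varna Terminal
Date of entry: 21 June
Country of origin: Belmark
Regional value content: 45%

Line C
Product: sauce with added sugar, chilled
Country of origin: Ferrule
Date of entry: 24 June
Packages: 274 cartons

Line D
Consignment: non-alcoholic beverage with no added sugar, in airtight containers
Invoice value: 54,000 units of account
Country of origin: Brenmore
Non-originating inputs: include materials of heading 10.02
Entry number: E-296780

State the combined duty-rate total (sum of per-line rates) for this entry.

Line A: prepared fish product → 10.04; frozen → 10.04.01; with added sugar → 10.04.01.02. Scheduled 33%. Belmark agreement on 10.01.03: 10.04.01.02 not covered. → 33%.
Line B: sauce → 10.01; frozen → 10.01.03; with no added sugar → 10.01.03.02. Scheduled 29%. Belmark agreement on 10.01.03: RVC < 55%. → 29%.
Line C: sauce → 10.01; chilled → 10.01.02; with added sugar → 10.01.02.01. Scheduled 37%. quota on 10.01.02 exhausted → over-quota 35%. → 35%.
Line D: non-alcoholic beverage → 10.02; in airtight containers → 10.02.03; with no added sugar → 10.02.03.01. Scheduled 35%. Brenmore agreement on 10.01.01.01: 10.02.03.01 not covered. → 35%.
Sum: 33% + 29% + 35% + 35% = 132%.

132%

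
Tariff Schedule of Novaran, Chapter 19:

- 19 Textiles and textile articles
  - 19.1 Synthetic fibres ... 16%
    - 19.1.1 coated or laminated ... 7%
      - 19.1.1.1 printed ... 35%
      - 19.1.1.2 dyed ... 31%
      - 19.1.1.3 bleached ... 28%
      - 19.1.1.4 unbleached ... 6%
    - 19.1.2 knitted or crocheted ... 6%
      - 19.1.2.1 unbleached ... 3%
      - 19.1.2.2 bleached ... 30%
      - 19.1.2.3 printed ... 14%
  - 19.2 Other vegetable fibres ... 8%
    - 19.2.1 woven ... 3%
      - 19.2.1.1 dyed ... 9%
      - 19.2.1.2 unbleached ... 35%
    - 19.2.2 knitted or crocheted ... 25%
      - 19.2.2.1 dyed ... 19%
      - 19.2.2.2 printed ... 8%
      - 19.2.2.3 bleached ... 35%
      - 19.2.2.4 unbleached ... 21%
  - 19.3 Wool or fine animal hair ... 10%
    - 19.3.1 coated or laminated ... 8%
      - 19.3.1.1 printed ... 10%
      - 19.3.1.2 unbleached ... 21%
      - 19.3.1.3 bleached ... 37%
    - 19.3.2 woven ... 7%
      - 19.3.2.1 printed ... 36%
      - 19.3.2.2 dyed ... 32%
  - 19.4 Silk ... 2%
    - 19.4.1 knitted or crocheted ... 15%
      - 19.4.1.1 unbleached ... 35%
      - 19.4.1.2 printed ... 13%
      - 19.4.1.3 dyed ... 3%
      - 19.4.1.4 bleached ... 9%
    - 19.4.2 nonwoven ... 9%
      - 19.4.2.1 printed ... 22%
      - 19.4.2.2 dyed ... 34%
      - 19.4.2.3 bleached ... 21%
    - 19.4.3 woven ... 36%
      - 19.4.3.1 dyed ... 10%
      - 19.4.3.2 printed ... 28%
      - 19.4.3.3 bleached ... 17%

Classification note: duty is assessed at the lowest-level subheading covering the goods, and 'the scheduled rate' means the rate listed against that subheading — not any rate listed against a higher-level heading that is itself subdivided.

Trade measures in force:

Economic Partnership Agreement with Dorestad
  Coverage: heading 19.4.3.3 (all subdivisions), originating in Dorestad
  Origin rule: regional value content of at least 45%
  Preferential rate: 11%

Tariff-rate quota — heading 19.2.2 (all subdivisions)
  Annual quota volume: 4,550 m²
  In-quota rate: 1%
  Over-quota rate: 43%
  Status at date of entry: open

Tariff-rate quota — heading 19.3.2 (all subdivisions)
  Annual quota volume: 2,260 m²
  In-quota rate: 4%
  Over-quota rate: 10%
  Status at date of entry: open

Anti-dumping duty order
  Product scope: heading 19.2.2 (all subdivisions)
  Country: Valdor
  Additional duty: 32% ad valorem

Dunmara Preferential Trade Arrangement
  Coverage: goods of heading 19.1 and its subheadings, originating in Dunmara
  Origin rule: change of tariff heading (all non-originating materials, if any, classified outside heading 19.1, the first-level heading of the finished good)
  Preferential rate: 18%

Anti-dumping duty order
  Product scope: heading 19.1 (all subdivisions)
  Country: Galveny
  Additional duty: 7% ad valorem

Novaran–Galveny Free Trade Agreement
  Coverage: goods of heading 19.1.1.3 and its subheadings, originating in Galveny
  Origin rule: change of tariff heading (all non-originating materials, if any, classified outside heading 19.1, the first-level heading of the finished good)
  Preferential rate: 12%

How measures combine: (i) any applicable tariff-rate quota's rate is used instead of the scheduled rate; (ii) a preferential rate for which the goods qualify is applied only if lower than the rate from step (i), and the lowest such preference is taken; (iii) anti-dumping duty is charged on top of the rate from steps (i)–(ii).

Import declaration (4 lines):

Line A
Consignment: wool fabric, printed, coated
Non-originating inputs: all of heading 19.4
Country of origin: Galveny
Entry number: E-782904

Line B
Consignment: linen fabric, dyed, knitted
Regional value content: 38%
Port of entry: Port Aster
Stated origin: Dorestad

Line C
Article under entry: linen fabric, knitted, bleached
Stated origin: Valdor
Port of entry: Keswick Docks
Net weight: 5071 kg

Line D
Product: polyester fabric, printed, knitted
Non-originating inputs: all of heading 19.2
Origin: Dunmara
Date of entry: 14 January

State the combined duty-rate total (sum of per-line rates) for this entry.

58%

Line A: wool → 19.3; coated → 19.3.1; printed → 19.3.1.1. Scheduled 10%. Galveny agreement on 19.1.1.3: 19.3.1.1 not covered. → 10%.
Line B: linen → 19.2; knitted → 19.2.2; dyed → 19.2.2.1. Scheduled 19%. quota on 19.2.2 open → in-quota 1%; Dorestad agreement on 19.4.3.3: 19.2.2.1 not covered. → 1%.
Line C: linen → 19.2; knitted → 19.2.2; bleached → 19.2.2.3. Scheduled 35%. quota on 19.2.2 open → in-quota 1%; anti-dumping (Valdor, 19.2.2): +32%; total 1% + 32% = 33%. → 33%.
Line D: polyester → 19.1; knitted → 19.1.2; printed → 19.1.2.3. Scheduled 14%. Dunmara agreement on 19.1: CTH met → 18% available; preference 18% not lower than 14% → no reduction. → 14%.
Sum: 10% + 1% + 33% + 14% = 58%.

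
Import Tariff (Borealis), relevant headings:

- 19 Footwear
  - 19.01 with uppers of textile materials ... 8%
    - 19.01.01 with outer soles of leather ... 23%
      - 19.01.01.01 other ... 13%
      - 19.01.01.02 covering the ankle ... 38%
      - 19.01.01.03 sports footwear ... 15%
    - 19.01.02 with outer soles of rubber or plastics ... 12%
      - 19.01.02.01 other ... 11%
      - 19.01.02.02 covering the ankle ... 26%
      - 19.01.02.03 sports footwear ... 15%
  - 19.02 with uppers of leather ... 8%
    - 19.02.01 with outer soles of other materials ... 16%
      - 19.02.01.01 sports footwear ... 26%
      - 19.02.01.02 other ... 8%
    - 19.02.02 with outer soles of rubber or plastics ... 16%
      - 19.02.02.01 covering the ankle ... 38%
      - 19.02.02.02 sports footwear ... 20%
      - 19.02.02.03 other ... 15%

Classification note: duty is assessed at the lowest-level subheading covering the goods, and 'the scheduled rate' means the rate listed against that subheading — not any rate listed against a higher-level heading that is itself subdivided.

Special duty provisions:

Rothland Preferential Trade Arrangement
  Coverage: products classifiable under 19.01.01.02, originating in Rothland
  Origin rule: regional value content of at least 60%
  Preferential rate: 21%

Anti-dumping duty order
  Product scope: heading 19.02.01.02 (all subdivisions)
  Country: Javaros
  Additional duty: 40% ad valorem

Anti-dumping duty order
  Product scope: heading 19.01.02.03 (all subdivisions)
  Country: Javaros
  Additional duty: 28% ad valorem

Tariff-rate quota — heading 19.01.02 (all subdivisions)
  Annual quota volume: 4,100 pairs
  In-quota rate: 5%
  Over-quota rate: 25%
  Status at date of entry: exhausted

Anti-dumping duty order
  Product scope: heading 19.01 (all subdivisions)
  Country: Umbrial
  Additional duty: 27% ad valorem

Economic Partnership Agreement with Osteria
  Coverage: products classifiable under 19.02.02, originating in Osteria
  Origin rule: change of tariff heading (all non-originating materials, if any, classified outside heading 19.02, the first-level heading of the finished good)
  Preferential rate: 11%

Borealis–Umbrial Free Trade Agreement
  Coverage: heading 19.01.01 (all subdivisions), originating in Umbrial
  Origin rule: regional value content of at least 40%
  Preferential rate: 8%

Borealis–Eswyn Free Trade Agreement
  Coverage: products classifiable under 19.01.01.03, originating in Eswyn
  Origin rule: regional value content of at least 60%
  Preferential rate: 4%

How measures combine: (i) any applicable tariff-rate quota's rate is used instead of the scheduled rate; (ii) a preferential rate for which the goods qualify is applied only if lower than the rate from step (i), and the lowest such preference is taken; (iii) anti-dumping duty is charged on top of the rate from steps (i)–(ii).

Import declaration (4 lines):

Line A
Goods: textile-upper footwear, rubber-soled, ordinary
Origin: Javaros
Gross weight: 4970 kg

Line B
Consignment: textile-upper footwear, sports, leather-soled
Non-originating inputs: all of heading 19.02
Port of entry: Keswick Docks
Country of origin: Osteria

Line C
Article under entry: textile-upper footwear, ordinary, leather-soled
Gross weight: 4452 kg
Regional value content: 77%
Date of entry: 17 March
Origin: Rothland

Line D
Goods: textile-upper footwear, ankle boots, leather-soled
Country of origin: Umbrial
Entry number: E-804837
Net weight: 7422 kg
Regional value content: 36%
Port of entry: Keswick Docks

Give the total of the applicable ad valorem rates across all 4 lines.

118%

Line A: textile-upper → 19.01; rubber-soled → 19.01.02; ordinary → 19.01.02.01. Scheduled 11%. quota on 19.01.02 exhausted → over-quota 25%. → 25%.
Line B: textile-upper → 19.01; leather-soled → 19.01.01; sports → 19.01.01.03. Scheduled 15%. Osteria agreement on 19.02.02: 19.01.01.03 not covered. → 15%.
Line C: textile-upper → 19.01; leather-soled → 19.01.01; ordinary → 19.01.01.01. Scheduled 13%. Rothland agreement on 19.01.01.02: 19.01.01.01 not covered. → 13%.
Line D: textile-upper → 19.01; leather-soled → 19.01.01; ankle boots → 19.01.01.02. Scheduled 38%. Umbrial agreement on 19.01.01: RVC < 40%; anti-dumping (Umbrial, 19.01): +27%; total 38% + 27% = 65%. → 65%.
Sum: 25% + 15% + 13% + 65% = 118%.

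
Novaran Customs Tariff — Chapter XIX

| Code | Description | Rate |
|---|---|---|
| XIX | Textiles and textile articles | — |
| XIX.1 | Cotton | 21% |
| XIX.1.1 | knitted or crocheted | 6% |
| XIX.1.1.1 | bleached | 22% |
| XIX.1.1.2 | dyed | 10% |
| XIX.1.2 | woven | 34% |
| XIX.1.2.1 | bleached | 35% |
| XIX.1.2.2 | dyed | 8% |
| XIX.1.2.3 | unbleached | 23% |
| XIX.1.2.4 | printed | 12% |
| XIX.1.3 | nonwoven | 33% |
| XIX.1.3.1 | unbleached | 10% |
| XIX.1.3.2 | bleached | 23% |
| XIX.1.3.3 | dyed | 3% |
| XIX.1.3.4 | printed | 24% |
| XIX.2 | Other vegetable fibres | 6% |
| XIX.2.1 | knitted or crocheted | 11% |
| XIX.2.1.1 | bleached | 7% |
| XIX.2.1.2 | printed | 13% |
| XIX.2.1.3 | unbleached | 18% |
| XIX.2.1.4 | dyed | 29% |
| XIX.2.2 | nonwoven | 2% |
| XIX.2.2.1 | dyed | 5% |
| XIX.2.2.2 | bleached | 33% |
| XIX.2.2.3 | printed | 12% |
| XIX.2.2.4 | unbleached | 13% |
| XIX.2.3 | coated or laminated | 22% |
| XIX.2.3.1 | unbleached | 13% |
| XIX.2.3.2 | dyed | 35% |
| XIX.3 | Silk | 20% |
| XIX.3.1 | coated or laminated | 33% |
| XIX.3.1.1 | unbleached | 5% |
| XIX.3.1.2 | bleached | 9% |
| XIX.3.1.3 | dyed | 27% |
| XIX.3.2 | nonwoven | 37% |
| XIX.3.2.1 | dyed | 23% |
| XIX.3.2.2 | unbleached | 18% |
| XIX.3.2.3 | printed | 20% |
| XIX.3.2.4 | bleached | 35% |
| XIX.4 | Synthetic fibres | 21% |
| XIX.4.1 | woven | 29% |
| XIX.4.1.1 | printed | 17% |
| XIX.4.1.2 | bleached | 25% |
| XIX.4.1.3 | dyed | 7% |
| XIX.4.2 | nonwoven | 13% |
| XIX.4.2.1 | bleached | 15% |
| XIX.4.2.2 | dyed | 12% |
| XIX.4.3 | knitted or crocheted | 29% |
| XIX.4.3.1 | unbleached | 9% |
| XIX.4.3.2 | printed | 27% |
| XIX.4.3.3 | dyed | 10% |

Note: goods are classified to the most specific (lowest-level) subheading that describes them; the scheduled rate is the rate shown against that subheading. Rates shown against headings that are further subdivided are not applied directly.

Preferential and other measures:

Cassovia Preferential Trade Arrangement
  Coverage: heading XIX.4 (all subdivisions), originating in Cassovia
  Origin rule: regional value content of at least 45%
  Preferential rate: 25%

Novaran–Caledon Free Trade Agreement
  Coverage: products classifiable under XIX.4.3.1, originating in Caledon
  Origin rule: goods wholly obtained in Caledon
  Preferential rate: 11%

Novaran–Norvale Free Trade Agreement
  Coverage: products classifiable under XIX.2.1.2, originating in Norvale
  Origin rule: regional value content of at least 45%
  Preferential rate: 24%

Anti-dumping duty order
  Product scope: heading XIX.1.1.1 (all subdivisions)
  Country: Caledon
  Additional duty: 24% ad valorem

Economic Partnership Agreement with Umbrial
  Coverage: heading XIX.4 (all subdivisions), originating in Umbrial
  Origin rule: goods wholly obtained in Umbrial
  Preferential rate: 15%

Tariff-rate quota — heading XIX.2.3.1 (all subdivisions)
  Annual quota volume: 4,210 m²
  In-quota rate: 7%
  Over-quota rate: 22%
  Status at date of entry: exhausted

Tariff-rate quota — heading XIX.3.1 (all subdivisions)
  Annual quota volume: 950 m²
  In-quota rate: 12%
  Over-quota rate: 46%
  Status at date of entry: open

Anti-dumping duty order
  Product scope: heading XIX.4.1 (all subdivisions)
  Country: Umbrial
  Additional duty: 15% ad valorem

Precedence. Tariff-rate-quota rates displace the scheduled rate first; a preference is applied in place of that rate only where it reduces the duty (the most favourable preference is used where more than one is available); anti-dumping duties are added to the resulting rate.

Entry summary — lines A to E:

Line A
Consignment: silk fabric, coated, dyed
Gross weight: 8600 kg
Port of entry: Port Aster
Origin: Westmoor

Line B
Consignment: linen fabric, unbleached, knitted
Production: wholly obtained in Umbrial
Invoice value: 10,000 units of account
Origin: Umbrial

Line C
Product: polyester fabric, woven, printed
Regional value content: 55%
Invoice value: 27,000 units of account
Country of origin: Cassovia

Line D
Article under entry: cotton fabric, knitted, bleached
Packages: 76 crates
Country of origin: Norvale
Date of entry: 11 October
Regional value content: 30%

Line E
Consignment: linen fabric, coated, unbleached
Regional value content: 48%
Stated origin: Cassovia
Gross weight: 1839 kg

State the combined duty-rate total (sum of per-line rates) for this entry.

91%

Line A: silk → XIX.3; coated → XIX.3.1; dyed → XIX.3.1.3. Scheduled 27%. quota on XIX.3.1 open → in-quota 12%. → 12%.
Line B: linen → XIX.2; knitted → XIX.2.1; unbleached → XIX.2.1.3. Scheduled 18%. Umbrial agreement on XIX.4: XIX.2.1.3 not covered. → 18%.
Line C: polyester → XIX.4; woven → XIX.4.1; printed → XIX.4.1.1. Scheduled 17%. Cassovia agreement on XIX.4: RVC ≥ 45% → 25% available; preference 25% not lower than 17% → no reduction. → 17%.
Line D: cotton → XIX.1; knitted → XIX.1.1; bleached → XIX.1.1.1. Scheduled 22%. Norvale agreement on XIX.2.1.2: XIX.1.1.1 not covered. → 22%.
Line E: linen → XIX.2; coated → XIX.2.3; unbleached → XIX.2.3.1. Scheduled 13%. quota on XIX.2.3.1 exhausted → over-quota 22%; Cassovia agreement on XIX.4: XIX.2.3.1 not covered. → 22%.
Sum: 12% + 18% + 17% + 22% + 22% = 91%.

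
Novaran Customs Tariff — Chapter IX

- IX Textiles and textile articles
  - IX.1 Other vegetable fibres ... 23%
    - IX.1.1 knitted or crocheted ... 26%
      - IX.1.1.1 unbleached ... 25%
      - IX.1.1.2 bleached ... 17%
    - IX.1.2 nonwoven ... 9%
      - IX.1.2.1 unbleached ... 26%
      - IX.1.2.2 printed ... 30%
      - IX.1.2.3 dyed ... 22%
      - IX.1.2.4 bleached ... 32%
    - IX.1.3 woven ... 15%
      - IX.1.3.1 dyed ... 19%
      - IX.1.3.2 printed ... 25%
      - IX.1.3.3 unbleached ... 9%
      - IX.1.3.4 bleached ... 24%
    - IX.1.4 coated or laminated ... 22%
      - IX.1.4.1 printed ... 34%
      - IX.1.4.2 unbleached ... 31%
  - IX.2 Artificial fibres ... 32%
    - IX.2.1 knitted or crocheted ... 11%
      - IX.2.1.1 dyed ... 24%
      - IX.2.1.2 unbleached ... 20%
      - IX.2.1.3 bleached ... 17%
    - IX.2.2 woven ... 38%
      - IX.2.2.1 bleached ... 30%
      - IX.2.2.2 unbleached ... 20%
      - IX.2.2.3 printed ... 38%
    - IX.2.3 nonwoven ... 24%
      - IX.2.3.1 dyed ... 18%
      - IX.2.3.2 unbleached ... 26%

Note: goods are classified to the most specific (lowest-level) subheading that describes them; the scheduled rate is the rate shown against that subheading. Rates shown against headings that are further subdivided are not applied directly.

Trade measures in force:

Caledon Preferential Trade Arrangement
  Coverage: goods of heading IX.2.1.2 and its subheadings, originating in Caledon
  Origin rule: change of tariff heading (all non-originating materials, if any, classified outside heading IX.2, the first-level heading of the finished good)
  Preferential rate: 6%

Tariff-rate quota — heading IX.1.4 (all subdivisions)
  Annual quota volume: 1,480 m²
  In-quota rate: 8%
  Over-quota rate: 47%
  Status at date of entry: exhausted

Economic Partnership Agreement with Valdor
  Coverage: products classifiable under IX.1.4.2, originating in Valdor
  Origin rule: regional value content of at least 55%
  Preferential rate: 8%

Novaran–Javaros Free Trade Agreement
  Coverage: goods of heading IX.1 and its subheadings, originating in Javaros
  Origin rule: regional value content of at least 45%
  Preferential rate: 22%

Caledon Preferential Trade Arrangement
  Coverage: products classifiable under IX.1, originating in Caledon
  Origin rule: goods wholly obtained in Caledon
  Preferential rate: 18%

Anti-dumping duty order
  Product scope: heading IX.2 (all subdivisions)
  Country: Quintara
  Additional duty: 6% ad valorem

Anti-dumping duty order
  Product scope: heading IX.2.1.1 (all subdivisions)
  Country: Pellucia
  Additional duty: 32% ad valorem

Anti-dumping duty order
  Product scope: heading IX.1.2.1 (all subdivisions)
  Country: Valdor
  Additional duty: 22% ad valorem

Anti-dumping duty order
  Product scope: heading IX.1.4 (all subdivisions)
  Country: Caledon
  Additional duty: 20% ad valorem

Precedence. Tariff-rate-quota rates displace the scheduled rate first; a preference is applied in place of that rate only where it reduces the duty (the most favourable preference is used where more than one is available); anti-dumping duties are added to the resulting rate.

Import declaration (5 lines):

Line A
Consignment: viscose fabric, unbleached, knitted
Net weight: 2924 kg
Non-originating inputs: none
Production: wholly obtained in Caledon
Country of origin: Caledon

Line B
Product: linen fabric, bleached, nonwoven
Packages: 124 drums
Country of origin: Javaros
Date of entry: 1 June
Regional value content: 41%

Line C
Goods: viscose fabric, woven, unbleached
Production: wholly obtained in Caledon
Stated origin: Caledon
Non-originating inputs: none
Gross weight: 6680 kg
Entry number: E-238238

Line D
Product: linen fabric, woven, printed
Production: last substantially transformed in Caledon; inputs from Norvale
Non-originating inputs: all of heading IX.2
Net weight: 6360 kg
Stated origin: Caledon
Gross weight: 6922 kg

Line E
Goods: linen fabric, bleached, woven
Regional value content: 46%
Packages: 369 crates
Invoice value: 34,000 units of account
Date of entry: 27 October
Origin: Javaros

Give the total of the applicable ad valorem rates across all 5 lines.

Line A: viscose → IX.2; knitted → IX.2.1; unbleached → IX.2.1.2. Scheduled 20%. Caledon agreement on IX.2.1.2: CTH met → 6% available; Caledon agreement on IX.1: IX.2.1.2 not covered; preferential 6%. → 6%.
Line B: linen → IX.1; nonwoven → IX.1.2; bleached → IX.1.2.4. Scheduled 32%. Javaros agreement on IX.1: RVC < 45%. → 32%.
Line C: viscose → IX.2; woven → IX.2.2; unbleached → IX.2.2.2. Scheduled 20%. Caledon agreement on IX.2.1.2: IX.2.2.2 not covered; Caledon agreement on IX.1: IX.2.2.2 not covered. → 20%.
Line D: linen → IX.1; woven → IX.1.3; printed → IX.1.3.2. Scheduled 25%. Caledon agreement on IX.2.1.2: IX.1.3.2 not covered; Caledon agreement on IX.1: not wholly obtained. → 25%.
Line E: linen → IX.1; woven → IX.1.3; bleached → IX.1.3.4. Scheduled 24%. Javaros agreement on IX.1: RVC ≥ 45% → 22% available; preferential 22%. → 22%.
Sum: 6% + 32% + 20% + 25% + 22% = 105%.

105%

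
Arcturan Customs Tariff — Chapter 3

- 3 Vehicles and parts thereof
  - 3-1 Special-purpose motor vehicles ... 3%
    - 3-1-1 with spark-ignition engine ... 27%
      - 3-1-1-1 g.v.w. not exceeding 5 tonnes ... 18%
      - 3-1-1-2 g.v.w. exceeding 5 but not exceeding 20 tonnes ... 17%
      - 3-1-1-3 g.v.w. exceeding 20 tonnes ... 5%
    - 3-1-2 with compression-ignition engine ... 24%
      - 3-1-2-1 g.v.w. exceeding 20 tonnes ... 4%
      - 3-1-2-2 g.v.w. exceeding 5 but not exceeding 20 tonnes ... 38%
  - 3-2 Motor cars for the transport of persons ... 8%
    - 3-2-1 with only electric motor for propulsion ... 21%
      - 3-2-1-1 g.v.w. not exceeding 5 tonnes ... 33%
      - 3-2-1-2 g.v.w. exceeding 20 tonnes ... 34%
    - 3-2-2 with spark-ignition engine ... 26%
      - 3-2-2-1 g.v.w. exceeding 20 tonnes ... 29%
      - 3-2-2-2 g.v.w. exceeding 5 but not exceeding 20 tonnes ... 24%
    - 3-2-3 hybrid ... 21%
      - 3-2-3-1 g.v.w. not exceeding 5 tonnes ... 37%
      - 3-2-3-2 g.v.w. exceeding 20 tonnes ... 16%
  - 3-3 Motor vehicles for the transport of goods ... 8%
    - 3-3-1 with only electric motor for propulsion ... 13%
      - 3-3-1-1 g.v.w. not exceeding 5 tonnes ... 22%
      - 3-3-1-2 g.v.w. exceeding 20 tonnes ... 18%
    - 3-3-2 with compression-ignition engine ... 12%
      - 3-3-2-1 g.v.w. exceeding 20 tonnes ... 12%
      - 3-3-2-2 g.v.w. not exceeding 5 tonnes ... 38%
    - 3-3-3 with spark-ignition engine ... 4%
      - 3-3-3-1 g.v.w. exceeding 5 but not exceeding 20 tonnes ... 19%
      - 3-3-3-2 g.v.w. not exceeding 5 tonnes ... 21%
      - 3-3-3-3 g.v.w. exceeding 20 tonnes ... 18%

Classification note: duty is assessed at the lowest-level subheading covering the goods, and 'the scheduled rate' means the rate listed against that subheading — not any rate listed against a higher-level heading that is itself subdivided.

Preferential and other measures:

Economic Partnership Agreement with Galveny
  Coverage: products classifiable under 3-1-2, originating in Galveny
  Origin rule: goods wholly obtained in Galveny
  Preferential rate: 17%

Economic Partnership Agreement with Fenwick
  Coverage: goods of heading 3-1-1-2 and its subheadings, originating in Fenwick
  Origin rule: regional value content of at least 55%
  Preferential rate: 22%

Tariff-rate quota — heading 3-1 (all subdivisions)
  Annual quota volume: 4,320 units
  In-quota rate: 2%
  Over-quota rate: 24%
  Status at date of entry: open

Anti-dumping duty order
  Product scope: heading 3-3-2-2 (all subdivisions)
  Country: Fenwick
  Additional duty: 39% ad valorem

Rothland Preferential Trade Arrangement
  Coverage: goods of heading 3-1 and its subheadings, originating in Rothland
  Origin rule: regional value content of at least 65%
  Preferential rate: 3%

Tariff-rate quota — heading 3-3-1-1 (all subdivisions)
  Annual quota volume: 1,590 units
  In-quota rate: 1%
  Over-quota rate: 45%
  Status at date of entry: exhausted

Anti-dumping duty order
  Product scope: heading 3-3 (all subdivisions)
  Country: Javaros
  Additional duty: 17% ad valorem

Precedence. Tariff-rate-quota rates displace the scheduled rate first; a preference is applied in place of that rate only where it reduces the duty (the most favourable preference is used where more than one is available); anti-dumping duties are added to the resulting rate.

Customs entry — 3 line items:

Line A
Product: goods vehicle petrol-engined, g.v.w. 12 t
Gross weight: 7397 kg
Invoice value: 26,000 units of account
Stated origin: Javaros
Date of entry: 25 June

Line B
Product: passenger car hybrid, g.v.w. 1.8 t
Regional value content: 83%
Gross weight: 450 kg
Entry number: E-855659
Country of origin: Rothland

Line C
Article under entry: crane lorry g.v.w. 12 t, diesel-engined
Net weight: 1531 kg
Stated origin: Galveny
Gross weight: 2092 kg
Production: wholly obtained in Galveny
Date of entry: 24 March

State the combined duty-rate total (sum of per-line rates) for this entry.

Line A: goods vehicle → 3-3; petrol-engined → 3-3-3; g.v.w. 12 t → 3-3-3-1. Scheduled 19%. anti-dumping (Javaros, 3-3): +17%; total 19% + 17% = 36%. → 36%.
Line B: passenger car → 3-2; hybrid → 3-2-3; g.v.w. 1.8 t → 3-2-3-1. Scheduled 37%. Rothland agreement on 3-1: 3-2-3-1 not covered. → 37%.
Line C: crane lorry → 3-1; diesel-engined → 3-1-2; g.v.w. 12 t → 3-1-2-2. Scheduled 38%. quota on 3-1 open → in-quota 2%; Galveny agreement on 3-1-2: wholly obtained → 17% available; preference 17% not lower than 2% → no reduction. → 2%.
Sum: 36% + 37% + 2% = 75%.

75%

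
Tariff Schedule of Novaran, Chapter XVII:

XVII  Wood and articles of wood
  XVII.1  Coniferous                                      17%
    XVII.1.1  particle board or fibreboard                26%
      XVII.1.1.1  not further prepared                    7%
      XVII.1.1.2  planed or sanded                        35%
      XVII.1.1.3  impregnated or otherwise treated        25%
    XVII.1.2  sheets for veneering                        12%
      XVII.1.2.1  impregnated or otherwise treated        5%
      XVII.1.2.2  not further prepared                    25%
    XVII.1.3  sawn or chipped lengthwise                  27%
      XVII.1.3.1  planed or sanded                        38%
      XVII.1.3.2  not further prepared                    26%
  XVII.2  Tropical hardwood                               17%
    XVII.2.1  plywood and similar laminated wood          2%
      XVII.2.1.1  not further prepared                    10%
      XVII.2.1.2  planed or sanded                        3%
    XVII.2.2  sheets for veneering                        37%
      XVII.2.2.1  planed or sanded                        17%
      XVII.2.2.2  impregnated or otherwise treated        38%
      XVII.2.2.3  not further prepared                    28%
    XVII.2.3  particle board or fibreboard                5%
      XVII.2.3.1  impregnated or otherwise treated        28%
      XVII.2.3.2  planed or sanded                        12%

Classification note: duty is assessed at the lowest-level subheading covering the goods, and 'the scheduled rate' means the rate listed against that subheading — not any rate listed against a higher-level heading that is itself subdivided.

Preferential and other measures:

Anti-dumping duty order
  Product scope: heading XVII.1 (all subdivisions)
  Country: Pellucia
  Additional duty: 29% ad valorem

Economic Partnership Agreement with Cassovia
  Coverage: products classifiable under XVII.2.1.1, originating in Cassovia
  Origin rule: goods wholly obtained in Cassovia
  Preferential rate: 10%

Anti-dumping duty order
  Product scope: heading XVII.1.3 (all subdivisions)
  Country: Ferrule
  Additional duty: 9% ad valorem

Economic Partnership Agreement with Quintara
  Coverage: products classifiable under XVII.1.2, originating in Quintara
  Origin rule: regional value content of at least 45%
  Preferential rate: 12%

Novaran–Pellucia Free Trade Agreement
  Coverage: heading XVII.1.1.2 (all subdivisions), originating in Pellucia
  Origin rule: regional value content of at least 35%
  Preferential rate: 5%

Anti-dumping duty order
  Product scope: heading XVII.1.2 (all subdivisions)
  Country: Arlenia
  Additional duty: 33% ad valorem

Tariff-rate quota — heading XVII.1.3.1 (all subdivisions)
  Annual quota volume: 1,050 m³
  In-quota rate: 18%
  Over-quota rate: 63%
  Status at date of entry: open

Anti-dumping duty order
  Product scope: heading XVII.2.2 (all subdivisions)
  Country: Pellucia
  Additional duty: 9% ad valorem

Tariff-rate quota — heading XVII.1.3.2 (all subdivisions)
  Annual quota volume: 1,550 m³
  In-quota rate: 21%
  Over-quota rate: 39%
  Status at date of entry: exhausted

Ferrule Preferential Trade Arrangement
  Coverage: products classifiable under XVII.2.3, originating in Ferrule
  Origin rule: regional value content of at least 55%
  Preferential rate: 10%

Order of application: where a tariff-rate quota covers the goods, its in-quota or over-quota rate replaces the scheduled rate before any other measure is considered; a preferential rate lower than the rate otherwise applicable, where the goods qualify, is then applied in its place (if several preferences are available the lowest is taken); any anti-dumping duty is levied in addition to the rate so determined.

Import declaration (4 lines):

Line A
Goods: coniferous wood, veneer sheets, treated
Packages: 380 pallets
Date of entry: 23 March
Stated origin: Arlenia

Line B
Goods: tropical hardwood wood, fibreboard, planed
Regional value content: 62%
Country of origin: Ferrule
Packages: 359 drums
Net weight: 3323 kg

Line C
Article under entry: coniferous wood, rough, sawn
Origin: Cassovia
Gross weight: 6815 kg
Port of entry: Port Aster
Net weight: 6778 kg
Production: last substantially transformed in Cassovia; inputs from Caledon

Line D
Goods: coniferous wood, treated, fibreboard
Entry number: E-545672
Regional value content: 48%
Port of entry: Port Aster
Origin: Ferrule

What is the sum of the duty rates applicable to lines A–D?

Line A: coniferous → XVII.1; veneer sheets → XVII.1.2; treated → XVII.1.2.1. Scheduled 5%. anti-dumping (Arlenia, XVII.1.2): +33%; total 5% + 33% = 38%. → 38%.
Line B: tropical hardwood → XVII.2; fibreboard → XVII.2.3; planed → XVII.2.3.2. Scheduled 12%. Ferrule agreement on XVII.2.3: RVC ≥ 55% → 10% available; preferential 10%. → 10%.
Line C: coniferous → XVII.1; sawn → XVII.1.3; rough → XVII.1.3.2. Scheduled 26%. quota on XVII.1.3.2 exhausted → over-quota 39%; Cassovia agreement on XVII.2.1.1: XVII.1.3.2 not covered. → 39%.
Line D: coniferous → XVII.1; fibreboard → XVII.1.1; treated → XVII.1.1.3. Scheduled 25%. Ferrule agreement on XVII.2.3: XVII.1.1.3 not covered. → 25%.
Sum: 38% + 10% + 39% + 25% = 112%.

112%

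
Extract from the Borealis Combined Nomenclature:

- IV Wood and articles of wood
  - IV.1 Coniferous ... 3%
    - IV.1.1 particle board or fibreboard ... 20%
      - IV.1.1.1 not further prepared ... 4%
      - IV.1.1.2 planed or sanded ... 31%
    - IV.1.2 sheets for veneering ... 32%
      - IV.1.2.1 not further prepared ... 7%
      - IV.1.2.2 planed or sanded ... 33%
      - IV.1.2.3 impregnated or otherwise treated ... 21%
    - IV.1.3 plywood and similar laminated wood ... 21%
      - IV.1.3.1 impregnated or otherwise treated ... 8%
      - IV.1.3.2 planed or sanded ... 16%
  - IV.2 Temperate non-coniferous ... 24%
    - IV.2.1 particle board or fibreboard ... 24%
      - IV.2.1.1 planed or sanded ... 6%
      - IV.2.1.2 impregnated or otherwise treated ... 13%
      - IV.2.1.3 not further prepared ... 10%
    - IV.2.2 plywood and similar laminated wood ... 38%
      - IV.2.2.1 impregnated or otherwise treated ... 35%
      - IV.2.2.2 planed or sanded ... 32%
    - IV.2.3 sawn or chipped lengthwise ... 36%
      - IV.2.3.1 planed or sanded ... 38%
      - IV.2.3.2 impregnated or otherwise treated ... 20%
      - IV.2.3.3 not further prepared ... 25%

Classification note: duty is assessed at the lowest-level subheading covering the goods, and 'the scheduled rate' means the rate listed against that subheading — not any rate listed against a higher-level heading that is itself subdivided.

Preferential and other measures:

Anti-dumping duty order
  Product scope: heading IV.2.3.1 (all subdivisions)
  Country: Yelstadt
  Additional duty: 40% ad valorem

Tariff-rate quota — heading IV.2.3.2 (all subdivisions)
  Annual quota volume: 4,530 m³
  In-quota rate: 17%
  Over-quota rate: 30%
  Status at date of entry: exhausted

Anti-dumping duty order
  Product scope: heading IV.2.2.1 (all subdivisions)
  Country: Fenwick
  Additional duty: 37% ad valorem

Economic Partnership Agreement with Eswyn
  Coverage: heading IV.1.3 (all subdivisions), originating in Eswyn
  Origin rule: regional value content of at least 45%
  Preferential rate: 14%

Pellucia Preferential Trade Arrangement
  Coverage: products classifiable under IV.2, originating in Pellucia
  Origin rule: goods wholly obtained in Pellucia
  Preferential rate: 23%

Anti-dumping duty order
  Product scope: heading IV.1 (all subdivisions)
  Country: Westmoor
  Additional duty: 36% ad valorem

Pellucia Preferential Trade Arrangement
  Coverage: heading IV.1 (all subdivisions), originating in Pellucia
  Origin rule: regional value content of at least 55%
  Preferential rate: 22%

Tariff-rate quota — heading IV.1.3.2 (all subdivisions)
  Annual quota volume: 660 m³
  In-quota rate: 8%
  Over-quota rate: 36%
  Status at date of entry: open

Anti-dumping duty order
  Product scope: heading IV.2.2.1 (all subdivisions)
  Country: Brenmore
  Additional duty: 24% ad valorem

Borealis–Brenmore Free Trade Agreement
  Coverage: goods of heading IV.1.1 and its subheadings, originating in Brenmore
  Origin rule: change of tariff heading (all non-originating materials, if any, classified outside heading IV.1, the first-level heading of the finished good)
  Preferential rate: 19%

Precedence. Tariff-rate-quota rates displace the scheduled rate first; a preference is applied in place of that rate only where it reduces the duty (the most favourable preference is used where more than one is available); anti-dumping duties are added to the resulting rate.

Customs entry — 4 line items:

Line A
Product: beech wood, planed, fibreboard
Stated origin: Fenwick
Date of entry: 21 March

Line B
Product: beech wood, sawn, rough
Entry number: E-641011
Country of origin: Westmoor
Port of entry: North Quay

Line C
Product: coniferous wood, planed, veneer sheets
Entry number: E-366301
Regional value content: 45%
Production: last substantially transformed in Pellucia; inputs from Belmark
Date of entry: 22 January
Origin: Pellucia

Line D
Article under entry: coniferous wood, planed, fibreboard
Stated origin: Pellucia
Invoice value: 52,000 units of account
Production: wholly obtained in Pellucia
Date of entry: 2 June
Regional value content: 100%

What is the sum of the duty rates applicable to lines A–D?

86%

Line A: beech → IV.2; fibreboard → IV.2.1; planed → IV.2.1.1. Scheduled 6%. No special measure applies. → 6%.
Line B: beech → IV.2; sawn → IV.2.3; rough → IV.2.3.3. Scheduled 25%. No special measure applies. → 25%.
Line C: coniferous → IV.1; veneer sheets → IV.1.2; planed → IV.1.2.2. Scheduled 33%. Pellucia agreement on IV.2: IV.1.2.2 not covered; Pellucia agreement on IV.1: RVC < 55%. → 33%.
Line D: coniferous → IV.1; fibreboard → IV.1.1; planed → IV.1.1.2. Scheduled 31%. Pellucia agreement on IV.2: IV.1.1.2 not covered; Pellucia agreement on IV.1: RVC ≥ 55% → 22% available; preferential 22%. → 22%.
Sum: 6% + 25% + 33% + 22% = 86%.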